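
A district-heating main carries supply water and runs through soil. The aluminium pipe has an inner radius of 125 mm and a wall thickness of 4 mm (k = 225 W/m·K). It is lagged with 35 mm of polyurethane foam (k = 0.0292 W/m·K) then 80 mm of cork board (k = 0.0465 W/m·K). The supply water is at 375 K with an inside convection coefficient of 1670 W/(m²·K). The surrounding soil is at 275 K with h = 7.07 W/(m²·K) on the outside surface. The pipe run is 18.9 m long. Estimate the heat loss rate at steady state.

For a radial system each layer contributes R = ln(r_out/r_in)/(2πkL); films add R = 1/(hA).
R_inner film = 1/(h_i·2πr₁L) = 1/(1670×2π×0.125×18.9) = 4.034×10^-5 K/W
R_aluminium pipe wall = ln(129/125)/(2π×225×18.9) = 1.179×10^-6 K/W
R_polyurethane foam = ln(164/129)/(2π×0.0292×18.9) = 0.06923 K/W
R_cork board = ln(244/164)/(2π×0.0465×18.9) = 0.07195 K/W
R_outer film = 1/(h_o·2πr_oL) = 1/(7.07×2π×0.244×18.9) = 0.004881 K/W
R_total = 0.1461 K/W
Q = ΔT/R_total = 100/0.1461

Q ≈ 684 W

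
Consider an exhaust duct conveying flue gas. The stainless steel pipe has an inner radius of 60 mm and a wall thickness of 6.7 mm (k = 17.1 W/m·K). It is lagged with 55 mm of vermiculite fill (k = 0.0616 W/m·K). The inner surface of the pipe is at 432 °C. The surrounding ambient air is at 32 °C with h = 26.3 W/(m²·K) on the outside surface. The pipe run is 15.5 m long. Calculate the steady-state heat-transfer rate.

Q ≈ 3860 W

Per-layer cylindrical resistances, series-summed:
R_stainless steel pipe wall = ln(66.7/60)/(2π×17.1×15.5) = 6.357×10^-5 K/W
R_vermiculite fill = ln(121.7/66.7)/(2π×0.0616×15.5) = 0.1002 K/W
R_outer film = 1/(h_o·2πr_oL) = 1/(26.3×2π×0.1217×15.5) = 0.003208 K/W
R_total = 0.1035 K/W
Q = ΔT/R_total = 400/0.1035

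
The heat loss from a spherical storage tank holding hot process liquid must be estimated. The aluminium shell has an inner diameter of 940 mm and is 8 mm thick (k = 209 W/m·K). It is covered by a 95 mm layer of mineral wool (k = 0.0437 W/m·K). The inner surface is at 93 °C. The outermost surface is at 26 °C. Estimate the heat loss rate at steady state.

Q ≈ 106 W

For a spherical shell R = (1/r₁ − 1/r₂)/(4πk); film R = 1/(h·4πr²). In series:
R_aluminium shell = (1/0.47 − 1/0.478)/(4π×209) = 1.356×10^-5 K/W
R_mineral wool = (1/0.478 − 1/0.573)/(4π×0.0437) = 0.6316 K/W
R_total = 0.6316 K/W
Q = ΔT/R_total = 67/0.6316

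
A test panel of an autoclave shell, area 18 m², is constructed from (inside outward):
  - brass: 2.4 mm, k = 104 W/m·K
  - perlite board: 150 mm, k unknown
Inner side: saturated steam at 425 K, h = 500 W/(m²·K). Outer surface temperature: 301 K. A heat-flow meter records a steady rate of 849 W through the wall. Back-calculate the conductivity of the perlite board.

Thermal resistances in series:
R_inner film = 1/(h_i·A) = 1/(500×18) = 1.111×10^-4 K/W
R_brass = L/(kA) = 0.0024/(104×18) = 1.282×10^-6 K/W
Sum of known resistances R_other = 1.124×10^-4 K/W
Total R = ΔT/Q = 124/849 = 0.1461 K/W
R_perlite board = R_total − R_other = 0.1459 K/W
k = L/(R·A) = 0.15/(0.1459×18)

k ≈ 0.0571 W/(m·K)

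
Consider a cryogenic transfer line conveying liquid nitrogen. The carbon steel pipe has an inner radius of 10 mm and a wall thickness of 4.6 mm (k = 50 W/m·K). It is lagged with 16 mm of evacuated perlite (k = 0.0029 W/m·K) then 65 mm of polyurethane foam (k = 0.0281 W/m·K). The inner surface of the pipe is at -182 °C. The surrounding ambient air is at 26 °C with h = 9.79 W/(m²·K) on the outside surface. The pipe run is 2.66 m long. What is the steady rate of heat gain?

Q ≈ 11.7 W

Per-layer cylindrical resistances, series-summed:
R_carbon steel pipe wall = ln(14.6/10)/(2π×50×2.66) = 4.529×10^-4 K/W
R_evacuated perlite = ln(30.6/14.6)/(2π×0.0029×2.66) = 15.27 K/W
R_polyurethane foam = ln(95.6/30.6)/(2π×0.0281×2.66) = 2.426 K/W
R_outer film = 1/(h_o·2πr_oL) = 1/(9.79×2π×0.0956×2.66) = 0.06393 K/W
R_total = 17.76 K/W
Q = ΔT/R_total = 208/17.76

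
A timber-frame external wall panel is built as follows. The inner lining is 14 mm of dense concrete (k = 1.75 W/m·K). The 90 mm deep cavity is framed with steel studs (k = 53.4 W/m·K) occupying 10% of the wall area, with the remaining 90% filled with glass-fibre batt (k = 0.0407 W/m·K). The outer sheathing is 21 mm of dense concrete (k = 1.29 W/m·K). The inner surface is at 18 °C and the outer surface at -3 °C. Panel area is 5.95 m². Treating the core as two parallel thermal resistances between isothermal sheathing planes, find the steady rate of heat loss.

Q ≈ 3050 W

Sheathing layers in series; stud and cavity paths in parallel between them.
R_inner = 0.014/(1.75×5.95) = 0.001345 K/W
R_stud  = 0.09/(53.4×0.1×5.95) = 0.002833 K/W
R_cav   = 0.09/(0.0407×0.9×5.95) = 0.4129 K/W
1/R_core = 1/R_stud + 1/R_cav → R_core = 0.002813 K/W
R_outer = 0.021/(1.29×5.95) = 0.002736 K/W
R_total = 0.006894 K/W
Q = ΔT/R_total = 21/0.006894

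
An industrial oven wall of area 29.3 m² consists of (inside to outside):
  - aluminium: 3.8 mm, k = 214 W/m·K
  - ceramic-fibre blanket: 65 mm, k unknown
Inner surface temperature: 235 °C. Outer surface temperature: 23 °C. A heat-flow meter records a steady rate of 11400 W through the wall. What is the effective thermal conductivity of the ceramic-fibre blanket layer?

Using the resistance-network approach (series):
R_aluminium = L/(kA) = 0.0038/(214×29.3) = 6.06×10^-7 K/W
Sum of known resistances R_other = 6.06×10^-7 K/W
Total R = ΔT/Q = 212/11400 = 0.0186 K/W
R_ceramic-fibre blanket = R_total − R_other = 0.0186 K/W
k = L/(R·A) = 0.065/(0.0186×29.3)

k ≈ 0.119 W/(m·K)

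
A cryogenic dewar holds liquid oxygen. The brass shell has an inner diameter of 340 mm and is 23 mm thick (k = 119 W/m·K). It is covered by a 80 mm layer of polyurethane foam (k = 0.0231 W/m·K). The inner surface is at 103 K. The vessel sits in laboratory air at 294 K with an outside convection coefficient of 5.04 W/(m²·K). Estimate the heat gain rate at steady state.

Q ≈ 35.1 W

Radial (spherical) resistances in series:
R_brass shell = (1/0.17 − 1/0.193)/(4π×119) = 4.688×10^-4 K/W
R_polyurethane foam = (1/0.193 − 1/0.273)/(4π×0.0231) = 5.231 K/W
R_outer film = 1/(h·4πr_o²) = 1/(5.04×4π×0.273²) = 0.2119 K/W
R_total = 5.443 K/W
Q = ΔT/R_total = 191/5.443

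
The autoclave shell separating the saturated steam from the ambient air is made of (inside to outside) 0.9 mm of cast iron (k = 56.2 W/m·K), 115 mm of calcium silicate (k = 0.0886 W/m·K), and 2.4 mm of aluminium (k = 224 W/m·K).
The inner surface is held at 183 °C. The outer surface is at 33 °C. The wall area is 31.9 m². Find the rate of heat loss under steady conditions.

Q ≈ 3690 W

Treating each layer as a thermal resistance in series:
R_cast iron = L/(kA) = 0.0009/(56.2×31.9) = 5.02×10^-7 K/W
R_calcium silicate = L/(kA) = 0.115/(0.0886×31.9) = 0.04069 K/W
R_aluminium = L/(kA) = 0.0024/(224×31.9) = 3.359×10^-7 K/W
R_total = 0.04069 K/W
Q = ΔT / R_total = 150 / 0.04069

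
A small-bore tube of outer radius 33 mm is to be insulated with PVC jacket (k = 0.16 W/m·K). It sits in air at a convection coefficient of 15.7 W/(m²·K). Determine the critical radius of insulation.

For a cylinder r_cr = k/h = 0.16/15.7
r_cr = 10.2 mm; since the bare radius (33 mm) is above r_cr, any added insulation will reduce heat loss.

r_cr ≈ 10.2 mm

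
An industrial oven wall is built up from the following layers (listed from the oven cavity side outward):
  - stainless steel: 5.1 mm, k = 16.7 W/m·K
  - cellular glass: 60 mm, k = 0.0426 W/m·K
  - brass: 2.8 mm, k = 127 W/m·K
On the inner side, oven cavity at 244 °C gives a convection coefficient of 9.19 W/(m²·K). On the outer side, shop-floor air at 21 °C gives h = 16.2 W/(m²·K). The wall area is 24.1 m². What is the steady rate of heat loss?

Q ≈ 3400 W

Treating each layer as a thermal resistance in series:
R_inner film = 1/(h_i·A) = 1/(9.19×24.1) = 0.004515 K/W
R_stainless steel = L/(kA) = 0.0051/(16.7×24.1) = 1.267×10^-5 K/W
R_cellular glass = L/(kA) = 0.06/(0.0426×24.1) = 0.05844 K/W
R_brass = L/(kA) = 0.0028/(127×24.1) = 9.148×10^-7 K/W
R_outer film = 1/(h_o·A) = 1/(16.2×24.1) = 0.002561 K/W
R_total = 0.06553 K/W
Q = ΔT / R_total = 223 / 0.06553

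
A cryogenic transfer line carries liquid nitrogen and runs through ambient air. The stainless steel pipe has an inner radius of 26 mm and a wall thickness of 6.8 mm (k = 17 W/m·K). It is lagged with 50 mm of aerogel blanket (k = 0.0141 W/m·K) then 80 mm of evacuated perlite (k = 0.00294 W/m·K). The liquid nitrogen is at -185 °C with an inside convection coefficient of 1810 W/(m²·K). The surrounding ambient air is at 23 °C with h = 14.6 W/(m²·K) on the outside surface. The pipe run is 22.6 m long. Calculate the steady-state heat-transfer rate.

For a radial system each layer contributes R = ln(r_out/r_in)/(2πkL); films add R = 1/(hA).
R_inner film = 1/(h_i·2πr₁L) = 1/(1810×2π×0.026×22.6) = 1.496×10^-4 K/W
R_stainless steel pipe wall = ln(32.8/26)/(2π×17×22.6) = 9.624×10^-5 K/W
R_aerogel blanket = ln(82.8/32.8)/(2π×0.0141×22.6) = 0.4625 K/W
R_evacuated perlite = ln(162.8/82.8)/(2π×0.00294×22.6) = 1.619 K/W
R_outer film = 1/(h_o·2πr_oL) = 1/(14.6×2π×0.1628×22.6) = 0.002963 K/W
R_total = 2.085 K/W
Q = ΔT/R_total = 208/2.085

Q ≈ 99.8 W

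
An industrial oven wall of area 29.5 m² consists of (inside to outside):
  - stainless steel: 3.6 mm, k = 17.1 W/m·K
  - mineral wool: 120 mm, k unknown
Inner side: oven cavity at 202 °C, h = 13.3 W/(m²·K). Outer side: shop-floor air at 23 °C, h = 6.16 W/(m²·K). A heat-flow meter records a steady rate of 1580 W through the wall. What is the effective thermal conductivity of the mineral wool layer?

k ≈ 0.0387 W/(m·K)

Thermal resistances in series:
R_inner film = 1/(h_i·A) = 1/(13.3×29.5) = 0.002549 K/W
R_stainless steel = L/(kA) = 0.0036/(17.1×29.5) = 7.136×10^-6 K/W
R_outer film = 1/(h_o·A) = 1/(6.16×29.5) = 0.005503 K/W
Sum of known resistances R_other = 0.008059 K/W
Total R = ΔT/Q = 179/1580 = 0.1133 K/W
R_mineral wool = R_total − R_other = 0.1052 K/W
k = L/(R·A) = 0.12/(0.1052×29.5)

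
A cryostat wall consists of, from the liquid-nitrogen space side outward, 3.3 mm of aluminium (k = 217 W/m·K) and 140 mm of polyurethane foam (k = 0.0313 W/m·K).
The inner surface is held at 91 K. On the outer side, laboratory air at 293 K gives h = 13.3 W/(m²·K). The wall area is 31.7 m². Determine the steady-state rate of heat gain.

Using the resistance-network approach (series):
R_aluminium = L/(kA) = 0.0033/(217×31.7) = 4.797×10^-7 K/W
R_polyurethane foam = L/(kA) = 0.14/(0.0313×31.7) = 0.1411 K/W
R_outer film = 1/(h_o·A) = 1/(13.3×31.7) = 0.002372 K/W
R_total = 0.1435 K/W
Q = ΔT / R_total = 202 / 0.1435

Q ≈ 1410 W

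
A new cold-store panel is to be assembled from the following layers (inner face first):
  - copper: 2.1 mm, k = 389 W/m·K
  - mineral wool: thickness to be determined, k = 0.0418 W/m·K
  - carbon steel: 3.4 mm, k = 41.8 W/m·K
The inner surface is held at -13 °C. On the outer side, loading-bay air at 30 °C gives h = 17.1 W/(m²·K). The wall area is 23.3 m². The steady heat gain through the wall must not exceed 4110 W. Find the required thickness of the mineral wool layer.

Thermal resistances in series:
R_copper = L/(kA) = 0.0021/(389×23.3) = 2.317×10^-7 K/W
R_carbon steel = L/(kA) = 0.0034/(41.8×23.3) = 3.491×10^-6 K/W
R_outer film = 1/(h_o·A) = 1/(17.1×23.3) = 0.00251 K/W
Sum of the known resistances R_other = 0.002514 K/W
Required total resistance R_tot = ΔT/Q_allow = 43/4110 = 0.01046 K/W
R_mineral wool = R_tot − R_other = 0.007949 K/W
L = R·k·A = 0.007949×0.0418×23.3

L ≈ 7.74 mm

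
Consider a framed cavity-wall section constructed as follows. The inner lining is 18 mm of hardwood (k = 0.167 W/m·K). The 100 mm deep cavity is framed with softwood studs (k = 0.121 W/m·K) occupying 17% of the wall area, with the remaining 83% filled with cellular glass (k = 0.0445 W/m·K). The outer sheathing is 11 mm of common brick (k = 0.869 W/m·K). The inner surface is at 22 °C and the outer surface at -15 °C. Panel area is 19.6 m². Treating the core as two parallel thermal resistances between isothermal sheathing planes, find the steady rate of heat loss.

Sheathing layers in series; stud and cavity paths in parallel between them.
R_inner = 0.018/(0.167×19.6) = 0.005499 K/W
R_stud  = 0.1/(0.121×0.17×19.6) = 0.248 K/W
R_cav   = 0.1/(0.0445×0.83×19.6) = 0.1381 K/W
1/R_core = 1/R_stud + 1/R_cav → R_core = 0.08872 K/W
R_outer = 0.011/(0.869×19.6) = 6.458×10^-4 K/W
R_total = 0.09487 K/W
Q = ΔT/R_total = 37/0.09487

Q ≈ 390 W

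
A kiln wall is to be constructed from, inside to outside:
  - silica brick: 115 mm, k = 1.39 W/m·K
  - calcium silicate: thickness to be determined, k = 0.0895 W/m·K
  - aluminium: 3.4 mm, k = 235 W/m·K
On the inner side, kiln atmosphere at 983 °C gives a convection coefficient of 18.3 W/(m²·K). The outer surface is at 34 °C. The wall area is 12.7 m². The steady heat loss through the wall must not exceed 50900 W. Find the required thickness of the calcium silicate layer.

Model the wall as resistances in series:
R_inner film = 1/(h_i·A) = 1/(18.3×12.7) = 0.004303 K/W
R_silica brick = L/(kA) = 0.115/(1.39×12.7) = 0.006514 K/W
R_aluminium = L/(kA) = 0.0034/(235×12.7) = 1.139×10^-6 K/W
Sum of the known resistances R_other = 0.01082 K/W
Required total resistance R_tot = ΔT/Q_allow = 949/50900 = 0.01864 K/W
R_calcium silicate = R_tot − R_other = 0.007826 K/W
L = R·k·A = 0.007826×0.0895×12.7

L ≈ 8.9 mm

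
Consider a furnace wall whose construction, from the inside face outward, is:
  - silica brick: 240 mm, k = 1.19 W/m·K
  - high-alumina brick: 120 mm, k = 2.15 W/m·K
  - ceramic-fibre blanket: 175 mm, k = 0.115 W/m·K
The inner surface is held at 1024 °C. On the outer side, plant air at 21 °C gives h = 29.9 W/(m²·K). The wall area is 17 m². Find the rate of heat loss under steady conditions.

Q ≈ 9410 W

Treating each layer as a thermal resistance in series:
R_silica brick = L/(kA) = 0.24/(1.19×17) = 0.01186 K/W
R_high-alumina brick = L/(kA) = 0.12/(2.15×17) = 0.003283 K/W
R_ceramic-fibre blanket = L/(kA) = 0.175/(0.115×17) = 0.08951 K/W
R_outer film = 1/(h_o·A) = 1/(29.9×17) = 0.001967 K/W
R_total = 0.1066 K/W
Q = ΔT / R_total = 1003 / 0.1066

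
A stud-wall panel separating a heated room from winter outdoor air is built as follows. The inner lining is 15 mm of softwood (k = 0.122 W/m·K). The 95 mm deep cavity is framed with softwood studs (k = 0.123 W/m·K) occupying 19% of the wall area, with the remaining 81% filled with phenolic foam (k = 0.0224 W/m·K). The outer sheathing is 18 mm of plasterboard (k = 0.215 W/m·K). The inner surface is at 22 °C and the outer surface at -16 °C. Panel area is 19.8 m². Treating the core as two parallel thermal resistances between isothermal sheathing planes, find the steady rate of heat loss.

Q ≈ 302 W

Sheathing layers in series; stud and cavity paths in parallel between them.
R_inner = 0.015/(0.122×19.8) = 0.00621 K/W
R_stud  = 0.095/(0.123×0.19×19.8) = 0.2053 K/W
R_cav   = 0.095/(0.0224×0.81×19.8) = 0.2644 K/W
1/R_core = 1/R_stud + 1/R_cav → R_core = 0.1156 K/W
R_outer = 0.018/(0.215×19.8) = 0.004228 K/W
R_total = 0.126 K/W
Q = ΔT/R_total = 38/0.126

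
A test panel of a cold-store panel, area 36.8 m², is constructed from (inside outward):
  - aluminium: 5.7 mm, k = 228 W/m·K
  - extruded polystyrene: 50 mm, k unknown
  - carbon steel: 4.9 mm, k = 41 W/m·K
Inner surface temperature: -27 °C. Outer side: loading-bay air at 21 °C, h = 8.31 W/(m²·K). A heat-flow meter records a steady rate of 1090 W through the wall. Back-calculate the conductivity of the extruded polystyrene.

k ≈ 0.0333 W/(m·K)

Treating each layer as a thermal resistance in series:
R_aluminium = L/(kA) = 0.0057/(228×36.8) = 6.793×10^-7 K/W
R_carbon steel = L/(kA) = 0.0049/(41×36.8) = 3.248×10^-6 K/W
R_outer film = 1/(h_o·A) = 1/(8.31×36.8) = 0.00327 K/W
Sum of known resistances R_other = 0.003274 K/W
Total R = ΔT/Q = 48/1090 = 0.04404 K/W
R_extruded polystyrene = R_total − R_other = 0.04076 K/W
k = L/(R·A) = 0.05/(0.04076×36.8)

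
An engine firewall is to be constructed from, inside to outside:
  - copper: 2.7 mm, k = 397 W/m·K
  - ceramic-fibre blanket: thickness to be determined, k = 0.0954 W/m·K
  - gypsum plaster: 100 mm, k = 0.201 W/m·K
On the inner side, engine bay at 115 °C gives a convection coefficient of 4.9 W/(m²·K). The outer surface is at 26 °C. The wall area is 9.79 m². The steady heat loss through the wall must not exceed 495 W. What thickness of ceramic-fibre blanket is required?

L ≈ 101 mm

Treating each layer as a thermal resistance in series:
R_inner film = 1/(h_i·A) = 1/(4.9×9.79) = 0.02085 K/W
R_copper = L/(kA) = 0.0027/(397×9.79) = 6.947×10^-7 K/W
R_gypsum plaster = L/(kA) = 0.1/(0.201×9.79) = 0.05082 K/W
Sum of the known resistances R_other = 0.07167 K/W
Required total resistance R_tot = ΔT/Q_allow = 89/495 = 0.1798 K/W
R_ceramic-fibre blanket = R_tot − R_other = 0.1081 K/W
L = R·k·A = 0.1081×0.0954×9.79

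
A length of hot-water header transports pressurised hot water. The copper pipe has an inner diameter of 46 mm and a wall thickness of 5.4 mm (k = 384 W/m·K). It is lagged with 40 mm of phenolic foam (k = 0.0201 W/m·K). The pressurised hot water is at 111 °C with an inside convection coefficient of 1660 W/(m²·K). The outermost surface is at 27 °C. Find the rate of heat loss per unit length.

q′ ≈ 12.1 W/m

For a radial system each layer contributes R = ln(r_out/r_in)/(2πkL); films add R = 1/(hA).
R_inner film = 1/(h_i·2πr₁L) = 1/(1660×2π×0.023×1) = 0.004169 K/W
R_copper pipe wall = ln(28.4/23)/(2π×384×1) = 8.741×10^-5 K/W
R_phenolic foam = ln(68.4/28.4)/(2π×0.0201×1) = 6.96 K/W
R_total = 6.964 K/W
Q = ΔT/R_total = 84/6.964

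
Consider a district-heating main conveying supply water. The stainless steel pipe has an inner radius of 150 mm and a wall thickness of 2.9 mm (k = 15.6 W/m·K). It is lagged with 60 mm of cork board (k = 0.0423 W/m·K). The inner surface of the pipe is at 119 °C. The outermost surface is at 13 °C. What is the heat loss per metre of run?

Treating each annulus and film as a series resistance:
R_stainless steel pipe wall = ln(152.9/150)/(2π×15.6×1) = 1.954×10^-4 K/W
R_cork board = ln(212.9/152.9)/(2π×0.0423×1) = 1.246 K/W
R_total = 1.246 K/W
Q = ΔT/R_total = 106/1.246

q′ ≈ 85.1 W/m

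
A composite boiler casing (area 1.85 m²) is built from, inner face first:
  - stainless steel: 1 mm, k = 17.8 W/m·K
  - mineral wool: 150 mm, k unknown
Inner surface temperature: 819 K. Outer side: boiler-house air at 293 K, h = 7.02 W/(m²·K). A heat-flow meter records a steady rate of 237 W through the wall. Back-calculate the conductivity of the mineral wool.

Treating each layer as a thermal resistance in series:
R_stainless steel = L/(kA) = 0.001/(17.8×1.85) = 3.037×10^-5 K/W
R_outer film = 1/(h_o·A) = 1/(7.02×1.85) = 0.077 K/W
Sum of known resistances R_other = 0.07703 K/W
Total R = ΔT/Q = 526/237 = 2.219 K/W
R_mineral wool = R_total − R_other = 2.142 K/W
k = L/(R·A) = 0.15/(2.142×1.85)

k ≈ 0.0378 W/(m·K)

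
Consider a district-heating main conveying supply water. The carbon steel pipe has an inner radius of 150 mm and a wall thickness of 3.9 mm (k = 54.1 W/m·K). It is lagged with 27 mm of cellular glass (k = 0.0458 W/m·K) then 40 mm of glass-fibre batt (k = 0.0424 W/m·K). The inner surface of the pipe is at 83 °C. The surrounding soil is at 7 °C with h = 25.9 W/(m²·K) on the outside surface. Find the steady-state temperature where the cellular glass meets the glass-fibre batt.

Cylindrical conduction, so R = ln(r₂/r₁)/(2πkL) per layer, in series:
R_carbon steel pipe wall = ln(153.9/150)/(2π×54.1×1) = 7.551×10^-5 K/W
R_cellular glass = ln(180.9/153.9)/(2π×0.0458×1) = 0.5617 K/W
R_glass-fibre batt = ln(220.9/180.9)/(2π×0.0424×1) = 0.7499 K/W
R_outer film = 1/(h_o·2πr_oL) = 1/(25.9×2π×0.2209×1) = 0.02782 K/W
R_total = 1.339 K/W
Q = ΔT/R_total = 76/1.339
Q = 56.7 W/m
T_interface = T_inner − Q·ΣR(inner→interface) = 83 − 56.7×0.5618

T ≈ 51.1 °C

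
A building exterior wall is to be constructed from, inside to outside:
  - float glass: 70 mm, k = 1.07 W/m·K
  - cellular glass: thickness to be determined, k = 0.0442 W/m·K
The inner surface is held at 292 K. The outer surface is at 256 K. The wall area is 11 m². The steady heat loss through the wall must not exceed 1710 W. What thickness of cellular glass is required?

L ≈ 7.34 mm

Thermal resistances in series:
R_float glass = L/(kA) = 0.07/(1.07×11) = 0.005947 K/W
Sum of the known resistances R_other = 0.005947 K/W
Required total resistance R_tot = ΔT/Q_allow = 36/1710 = 0.02105 K/W
R_cellular glass = R_tot − R_other = 0.01511 K/W
L = R·k·A = 0.01511×0.0442×11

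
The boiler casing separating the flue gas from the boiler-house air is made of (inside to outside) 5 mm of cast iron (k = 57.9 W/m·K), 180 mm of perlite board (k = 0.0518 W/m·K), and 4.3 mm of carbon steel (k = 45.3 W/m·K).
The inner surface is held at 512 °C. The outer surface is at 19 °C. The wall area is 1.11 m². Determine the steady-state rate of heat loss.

Q ≈ 157 W

Model the wall as resistances in series:
R_cast iron = L/(kA) = 0.005/(57.9×1.11) = 7.78×10^-5 K/W
R_perlite board = L/(kA) = 0.18/(0.0518×1.11) = 3.131 K/W
R_carbon steel = L/(kA) = 0.0043/(45.3×1.11) = 8.552×10^-5 K/W
R_total = 3.131 K/W
Q = ΔT / R_total = 493 / 3.131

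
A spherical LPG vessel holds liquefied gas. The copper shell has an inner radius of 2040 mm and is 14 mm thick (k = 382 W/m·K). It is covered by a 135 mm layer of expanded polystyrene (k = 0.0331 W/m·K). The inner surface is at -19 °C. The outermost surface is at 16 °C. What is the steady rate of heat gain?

Q ≈ 485 W

Spherical conduction: R = (1/r_in − 1/r_out)/(4πk) per layer; series-sum.
R_copper shell = (1/2.04 − 1/2.054)/(4π×382) = 6.96×10^-7 K/W
R_expanded polystyrene = (1/2.054 − 1/2.189)/(4π×0.0331) = 0.07219 K/W
R_total = 0.07219 K/W
Q = ΔT/R_total = 35/0.07219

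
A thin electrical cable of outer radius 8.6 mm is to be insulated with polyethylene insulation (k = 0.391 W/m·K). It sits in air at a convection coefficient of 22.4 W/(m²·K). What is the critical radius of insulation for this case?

For a cylinder r_cr = k/h = 0.391/22.4
r_cr = 17.5 mm; since the bare radius (8.6 mm) is below r_cr, adding a thin layer of insulation will *increase* heat loss.

r_cr ≈ 17.5 mm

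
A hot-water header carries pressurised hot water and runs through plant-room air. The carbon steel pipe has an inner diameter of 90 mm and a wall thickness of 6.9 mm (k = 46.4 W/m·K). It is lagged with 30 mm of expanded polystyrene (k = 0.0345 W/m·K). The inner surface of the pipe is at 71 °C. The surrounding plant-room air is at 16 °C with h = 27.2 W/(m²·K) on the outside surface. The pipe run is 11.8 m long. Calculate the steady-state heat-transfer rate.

Cylindrical conduction, so R = ln(r₂/r₁)/(2πkL) per layer, in series:
R_carbon steel pipe wall = ln(51.9/45)/(2π×46.4×11.8) = 4.147×10^-5 K/W
R_expanded polystyrene = ln(81.9/51.9)/(2π×0.0345×11.8) = 0.1783 K/W
R_outer film = 1/(h_o·2πr_oL) = 1/(27.2×2π×0.0819×11.8) = 0.006055 K/W
R_total = 0.1844 K/W
Q = ΔT/R_total = 55/0.1844

Q ≈ 298 W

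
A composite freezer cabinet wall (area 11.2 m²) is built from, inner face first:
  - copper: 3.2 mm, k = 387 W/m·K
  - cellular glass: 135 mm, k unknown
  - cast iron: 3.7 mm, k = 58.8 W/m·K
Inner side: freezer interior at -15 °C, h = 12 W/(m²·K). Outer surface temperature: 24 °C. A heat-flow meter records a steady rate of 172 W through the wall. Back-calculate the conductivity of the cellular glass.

Series thermal resistances:
R_inner film = 1/(h_i·A) = 1/(12×11.2) = 0.00744 K/W
R_copper = L/(kA) = 0.0032/(387×11.2) = 7.383×10^-7 K/W
R_cast iron = L/(kA) = 0.0037/(58.8×11.2) = 5.618×10^-6 K/W
Sum of known resistances R_other = 0.007447 K/W
Total R = ΔT/Q = 39/172 = 0.2267 K/W
R_cellular glass = R_total − R_other = 0.2193 K/W
k = L/(R·A) = 0.135/(0.2193×11.2)

k ≈ 0.055 W/(m·K)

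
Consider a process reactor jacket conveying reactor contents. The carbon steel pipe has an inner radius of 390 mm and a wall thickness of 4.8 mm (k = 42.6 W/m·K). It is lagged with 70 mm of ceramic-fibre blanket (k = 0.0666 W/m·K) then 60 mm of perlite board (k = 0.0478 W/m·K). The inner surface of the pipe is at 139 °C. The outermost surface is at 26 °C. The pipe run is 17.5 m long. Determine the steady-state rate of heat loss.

Per-layer cylindrical resistances, series-summed:
R_carbon steel pipe wall = ln(394.8/390)/(2π×42.6×17.5) = 2.612×10^-6 K/W
R_ceramic-fibre blanket = ln(464.8/394.8)/(2π×0.0666×17.5) = 0.02229 K/W
R_perlite board = ln(524.8/464.8)/(2π×0.0478×17.5) = 0.0231 K/W
R_total = 0.04539 K/W
Q = ΔT/R_total = 113/0.04539

Q ≈ 2490 W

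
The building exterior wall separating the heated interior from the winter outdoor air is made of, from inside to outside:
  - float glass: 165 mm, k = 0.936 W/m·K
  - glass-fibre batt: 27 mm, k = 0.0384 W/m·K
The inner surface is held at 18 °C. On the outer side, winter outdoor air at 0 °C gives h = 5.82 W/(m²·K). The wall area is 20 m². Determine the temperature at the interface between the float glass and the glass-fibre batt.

Treating each layer as a thermal resistance in series:
R_float glass = L/(kA) = 0.165/(0.936×20) = 0.008814 K/W
R_glass-fibre batt = L/(kA) = 0.027/(0.0384×20) = 0.03516 K/W
R_outer film = 1/(h_o·A) = 1/(5.82×20) = 0.008591 K/W
R_total = 0.05256 K/W;  Q = ΔT/R_total = 18/0.05256 = 342.5 W
T_interface = T_inner − Q·ΣR(inner→interface) = 18 − 342×0.008814

T ≈ 15 °C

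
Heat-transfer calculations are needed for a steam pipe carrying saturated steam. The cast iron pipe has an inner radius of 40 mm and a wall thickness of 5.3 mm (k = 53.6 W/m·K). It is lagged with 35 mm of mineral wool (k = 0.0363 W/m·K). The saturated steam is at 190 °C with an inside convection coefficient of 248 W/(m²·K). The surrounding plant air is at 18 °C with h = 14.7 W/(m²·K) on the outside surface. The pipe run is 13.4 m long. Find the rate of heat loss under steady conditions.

Per-layer cylindrical resistances, series-summed:
R_inner film = 1/(h_i·2πr₁L) = 1/(248×2π×0.04×13.4) = 0.001197 K/W
R_cast iron pipe wall = ln(45.3/40)/(2π×53.6×13.4) = 2.757×10^-5 K/W
R_mineral wool = ln(80.3/45.3)/(2π×0.0363×13.4) = 0.1873 K/W
R_outer film = 1/(h_o·2πr_oL) = 1/(14.7×2π×0.0803×13.4) = 0.01006 K/W
R_total = 0.1986 K/W
Q = ΔT/R_total = 172/0.1986

Q ≈ 866 W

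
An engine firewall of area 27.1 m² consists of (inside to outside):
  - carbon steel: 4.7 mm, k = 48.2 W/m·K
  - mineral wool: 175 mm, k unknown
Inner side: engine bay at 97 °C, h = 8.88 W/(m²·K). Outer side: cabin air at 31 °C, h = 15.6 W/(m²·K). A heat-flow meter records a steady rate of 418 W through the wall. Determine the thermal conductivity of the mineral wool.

Thermal resistances in series:
R_inner film = 1/(h_i·A) = 1/(8.88×27.1) = 0.004155 K/W
R_carbon steel = L/(kA) = 0.0047/(48.2×27.1) = 3.598×10^-6 K/W
R_outer film = 1/(h_o·A) = 1/(15.6×27.1) = 0.002365 K/W
Sum of known resistances R_other = 0.006524 K/W
Total R = ΔT/Q = 66/418 = 0.1579 K/W
R_mineral wool = R_total − R_other = 0.1514 K/W
k = L/(R·A) = 0.175/(0.1514×27.1)

k ≈ 0.0427 W/(m·K)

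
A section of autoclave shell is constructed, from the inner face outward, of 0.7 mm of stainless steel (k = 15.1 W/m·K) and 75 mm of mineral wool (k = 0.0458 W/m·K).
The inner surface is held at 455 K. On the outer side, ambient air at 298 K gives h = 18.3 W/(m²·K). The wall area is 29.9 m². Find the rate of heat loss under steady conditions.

Using the resistance-network approach (series):
R_stainless steel = L/(kA) = 0.0007/(15.1×29.9) = 1.55×10^-6 K/W
R_mineral wool = L/(kA) = 0.075/(0.0458×29.9) = 0.05477 K/W
R_outer film = 1/(h_o·A) = 1/(18.3×29.9) = 0.001828 K/W
R_total = 0.0566 K/W
Q = ΔT / R_total = 157 / 0.0566

Q ≈ 2770 W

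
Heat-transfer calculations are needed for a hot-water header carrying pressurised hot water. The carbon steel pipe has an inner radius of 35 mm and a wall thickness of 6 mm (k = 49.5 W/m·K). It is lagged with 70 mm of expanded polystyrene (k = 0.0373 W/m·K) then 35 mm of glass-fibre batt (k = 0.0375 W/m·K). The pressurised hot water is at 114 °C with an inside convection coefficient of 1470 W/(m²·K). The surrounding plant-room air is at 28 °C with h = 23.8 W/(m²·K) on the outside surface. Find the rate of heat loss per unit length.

Treating each annulus and film as a series resistance:
R_inner film = 1/(h_i·2πr₁L) = 1/(1470×2π×0.035×1) = 0.003093 K/W
R_carbon steel pipe wall = ln(41/35)/(2π×49.5×1) = 5.087×10^-4 K/W
R_expanded polystyrene = ln(111/41)/(2π×0.0373×1) = 4.25 K/W
R_glass-fibre batt = ln(146/111)/(2π×0.0375×1) = 1.163 K/W
R_outer film = 1/(h_o·2πr_oL) = 1/(23.8×2π×0.146×1) = 0.0458 K/W
R_total = 5.462 K/W
Q = ΔT/R_total = 86/5.462

q′ ≈ 15.7 W/m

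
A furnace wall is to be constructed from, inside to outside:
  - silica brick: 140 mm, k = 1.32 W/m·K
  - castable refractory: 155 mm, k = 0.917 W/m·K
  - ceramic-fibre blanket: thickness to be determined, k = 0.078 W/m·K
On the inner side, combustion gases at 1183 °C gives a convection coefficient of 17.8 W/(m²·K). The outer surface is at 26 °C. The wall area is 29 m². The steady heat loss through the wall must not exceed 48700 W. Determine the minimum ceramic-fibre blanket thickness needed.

Using the resistance-network approach (series):
R_inner film = 1/(h_i·A) = 1/(17.8×29) = 0.001937 K/W
R_silica brick = L/(kA) = 0.14/(1.32×29) = 0.003657 K/W
R_castable refractory = L/(kA) = 0.155/(0.917×29) = 0.005829 K/W
Sum of the known resistances R_other = 0.01142 K/W
Required total resistance R_tot = ΔT/Q_allow = 1157/48700 = 0.02376 K/W
R_ceramic-fibre blanket = R_tot − R_other = 0.01233 K/W
L = R·k·A = 0.01233×0.078×29

L ≈ 27.9 mm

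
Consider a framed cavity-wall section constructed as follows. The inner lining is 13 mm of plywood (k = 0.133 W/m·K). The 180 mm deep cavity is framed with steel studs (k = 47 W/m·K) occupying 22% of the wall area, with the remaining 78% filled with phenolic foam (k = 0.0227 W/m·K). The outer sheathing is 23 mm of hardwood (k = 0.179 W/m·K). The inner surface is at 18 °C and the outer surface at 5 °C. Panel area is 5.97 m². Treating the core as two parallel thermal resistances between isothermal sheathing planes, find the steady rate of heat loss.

Q ≈ 319 W

Sheathing layers in series; stud and cavity paths in parallel between them.
R_inner = 0.013/(0.133×5.97) = 0.01637 K/W
R_stud  = 0.18/(47×0.22×5.97) = 0.002916 K/W
R_cav   = 0.18/(0.0227×0.78×5.97) = 1.703 K/W
1/R_core = 1/R_stud + 1/R_cav → R_core = 0.002911 K/W
R_outer = 0.023/(0.179×5.97) = 0.02152 K/W
R_total = 0.04081 K/W
Q = ΔT/R_total = 13/0.04081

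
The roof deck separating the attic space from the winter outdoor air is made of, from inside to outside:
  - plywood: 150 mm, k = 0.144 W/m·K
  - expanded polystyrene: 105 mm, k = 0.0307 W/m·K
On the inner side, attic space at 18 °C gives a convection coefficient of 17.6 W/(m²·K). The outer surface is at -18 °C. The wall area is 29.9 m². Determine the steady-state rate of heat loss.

Q ≈ 238 W

Treating each layer as a thermal resistance in series:
R_inner film = 1/(h_i·A) = 1/(17.6×29.9) = 0.0019 K/W
R_plywood = L/(kA) = 0.15/(0.144×29.9) = 0.03484 K/W
R_expanded polystyrene = L/(kA) = 0.105/(0.0307×29.9) = 0.1144 K/W
R_total = 0.1511 K/W
Q = ΔT / R_total = 36 / 0.1511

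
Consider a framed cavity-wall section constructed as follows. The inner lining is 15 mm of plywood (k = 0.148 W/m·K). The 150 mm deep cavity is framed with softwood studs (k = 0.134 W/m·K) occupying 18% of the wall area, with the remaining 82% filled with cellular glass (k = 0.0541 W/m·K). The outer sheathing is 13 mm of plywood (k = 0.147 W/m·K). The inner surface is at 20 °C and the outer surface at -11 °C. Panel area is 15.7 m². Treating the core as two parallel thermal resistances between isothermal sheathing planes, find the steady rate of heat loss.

Sheathing layers in series; stud and cavity paths in parallel between them.
R_inner = 0.015/(0.148×15.7) = 0.006456 K/W
R_stud  = 0.15/(0.134×0.18×15.7) = 0.3961 K/W
R_cav   = 0.15/(0.0541×0.82×15.7) = 0.2154 K/W
1/R_core = 1/R_stud + 1/R_cav → R_core = 0.1395 K/W
R_outer = 0.013/(0.147×15.7) = 0.005633 K/W
R_total = 0.1516 K/W
Q = ΔT/R_total = 31/0.1516

Q ≈ 204 W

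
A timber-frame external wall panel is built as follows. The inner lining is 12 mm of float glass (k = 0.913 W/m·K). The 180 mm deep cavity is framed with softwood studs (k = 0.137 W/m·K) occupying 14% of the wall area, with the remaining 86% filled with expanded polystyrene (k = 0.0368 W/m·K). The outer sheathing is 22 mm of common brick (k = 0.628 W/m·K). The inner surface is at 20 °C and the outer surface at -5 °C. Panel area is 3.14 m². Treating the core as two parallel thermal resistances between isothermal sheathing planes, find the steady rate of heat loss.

Q ≈ 21.9 W

Sheathing layers in series; stud and cavity paths in parallel between them.
R_inner = 0.012/(0.913×3.14) = 0.004186 K/W
R_stud  = 0.18/(0.137×0.14×3.14) = 2.989 K/W
R_cav   = 0.18/(0.0368×0.86×3.14) = 1.811 K/W
1/R_core = 1/R_stud + 1/R_cav → R_core = 1.128 K/W
R_outer = 0.022/(0.628×3.14) = 0.01116 K/W
R_total = 1.143 K/W
Q = ΔT/R_total = 25/1.143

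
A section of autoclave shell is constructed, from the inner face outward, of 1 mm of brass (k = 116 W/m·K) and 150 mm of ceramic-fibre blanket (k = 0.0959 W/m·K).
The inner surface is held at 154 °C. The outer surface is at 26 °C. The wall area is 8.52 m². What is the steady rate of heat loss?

Q ≈ 697 W

Using the resistance-network approach (series):
R_brass = L/(kA) = 0.001/(116×8.52) = 1.012×10^-6 K/W
R_ceramic-fibre blanket = L/(kA) = 0.15/(0.0959×8.52) = 0.1836 K/W
R_total = 0.1836 K/W
Q = ΔT / R_total = 128 / 0.1836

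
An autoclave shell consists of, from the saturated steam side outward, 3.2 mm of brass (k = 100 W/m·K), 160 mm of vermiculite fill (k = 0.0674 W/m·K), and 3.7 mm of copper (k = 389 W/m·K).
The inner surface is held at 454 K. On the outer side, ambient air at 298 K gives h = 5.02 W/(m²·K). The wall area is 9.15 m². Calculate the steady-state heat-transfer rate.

Thermal resistances in series:
R_brass = L/(kA) = 0.0032/(100×9.15) = 3.497×10^-6 K/W
R_vermiculite fill = L/(kA) = 0.16/(0.0674×9.15) = 0.2594 K/W
R_copper = L/(kA) = 0.0037/(389×9.15) = 1.04×10^-6 K/W
R_outer film = 1/(h_o·A) = 1/(5.02×9.15) = 0.02177 K/W
R_total = 0.2812 K/W
Q = ΔT / R_total = 156 / 0.2812

Q ≈ 555 W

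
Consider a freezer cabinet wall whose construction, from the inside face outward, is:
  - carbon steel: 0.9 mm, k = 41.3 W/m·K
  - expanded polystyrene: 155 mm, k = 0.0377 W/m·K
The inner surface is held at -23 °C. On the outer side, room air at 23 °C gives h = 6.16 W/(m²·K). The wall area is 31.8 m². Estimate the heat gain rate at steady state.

Treating each layer as a thermal resistance in series:
R_carbon steel = L/(kA) = 0.0009/(41.3×31.8) = 6.853×10^-7 K/W
R_expanded polystyrene = L/(kA) = 0.155/(0.0377×31.8) = 0.1293 K/W
R_outer film = 1/(h_o·A) = 1/(6.16×31.8) = 0.005105 K/W
R_total = 0.1344 K/W
Q = ΔT / R_total = 46 / 0.1344

Q ≈ 342 W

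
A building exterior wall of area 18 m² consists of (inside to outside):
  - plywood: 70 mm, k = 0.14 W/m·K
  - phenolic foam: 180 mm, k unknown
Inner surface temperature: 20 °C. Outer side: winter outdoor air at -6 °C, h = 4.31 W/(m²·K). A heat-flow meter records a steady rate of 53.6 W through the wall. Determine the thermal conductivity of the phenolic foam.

k ≈ 0.0225 W/(m·K)

Using the resistance-network approach (series):
R_plywood = L/(kA) = 0.07/(0.14×18) = 0.02778 K/W
R_outer film = 1/(h_o·A) = 1/(4.31×18) = 0.01289 K/W
Sum of known resistances R_other = 0.04067 K/W
Total R = ΔT/Q = 26/53.6 = 0.4851 K/W
R_phenolic foam = R_total − R_other = 0.4444 K/W
k = L/(R·A) = 0.18/(0.4444×18)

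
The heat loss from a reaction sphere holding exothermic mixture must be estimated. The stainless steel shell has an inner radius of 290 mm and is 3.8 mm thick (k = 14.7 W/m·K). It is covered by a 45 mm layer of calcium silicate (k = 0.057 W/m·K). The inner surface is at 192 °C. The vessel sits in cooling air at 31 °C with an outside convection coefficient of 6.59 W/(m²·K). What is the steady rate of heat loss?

Q ≈ 219 W

Radial (spherical) resistances in series:
R_stainless steel shell = (1/0.29 − 1/0.2938)/(4π×14.7) = 2.414×10^-4 K/W
R_calcium silicate = (1/0.2938 − 1/0.3388)/(4π×0.057) = 0.6312 K/W
R_outer film = 1/(h·4πr_o²) = 1/(6.59×4π×0.3388²) = 0.1052 K/W
R_total = 0.7366 K/W
Q = ΔT/R_total = 161/0.7366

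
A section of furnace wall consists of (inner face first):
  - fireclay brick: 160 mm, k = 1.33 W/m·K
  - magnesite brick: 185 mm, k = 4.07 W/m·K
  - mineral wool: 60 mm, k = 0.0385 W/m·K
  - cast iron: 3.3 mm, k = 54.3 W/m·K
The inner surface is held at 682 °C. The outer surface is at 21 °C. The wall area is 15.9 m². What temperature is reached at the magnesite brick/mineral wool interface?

Series thermal resistances:
R_fireclay brick = L/(kA) = 0.16/(1.33×15.9) = 0.007566 K/W
R_magnesite brick = L/(kA) = 0.185/(4.07×15.9) = 0.002859 K/W
R_mineral wool = L/(kA) = 0.06/(0.0385×15.9) = 0.09802 K/W
R_cast iron = L/(kA) = 0.0033/(54.3×15.9) = 3.822×10^-6 K/W
R_total = 0.1084 K/W;  Q = ΔT/R_total = 661/0.1084 = 6095 W
T_interface = T_inner − Q·ΣR(inner→interface) = 682 − 6100×0.01042

T ≈ 618 °C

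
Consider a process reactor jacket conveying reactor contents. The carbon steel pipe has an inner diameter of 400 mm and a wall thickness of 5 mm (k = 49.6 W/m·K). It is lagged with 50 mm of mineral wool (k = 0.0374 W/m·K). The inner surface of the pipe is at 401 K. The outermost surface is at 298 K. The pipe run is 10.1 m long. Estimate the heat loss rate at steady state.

Q ≈ 1120 W

Treating each annulus and film as a series resistance:
R_carbon steel pipe wall = ln(205/200)/(2π×49.6×10.1) = 7.845×10^-6 K/W
R_mineral wool = ln(255/205)/(2π×0.0374×10.1) = 0.09196 K/W
R_total = 0.09197 K/W
Q = ΔT/R_total = 103/0.09197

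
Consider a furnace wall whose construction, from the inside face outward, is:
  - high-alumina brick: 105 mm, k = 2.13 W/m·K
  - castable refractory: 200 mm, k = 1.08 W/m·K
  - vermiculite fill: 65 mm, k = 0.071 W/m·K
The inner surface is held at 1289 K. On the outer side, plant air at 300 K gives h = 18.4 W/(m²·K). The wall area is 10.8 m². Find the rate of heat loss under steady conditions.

Q ≈ 8870 W

Thermal resistances in series:
R_high-alumina brick = L/(kA) = 0.105/(2.13×10.8) = 0.004564 K/W
R_castable refractory = L/(kA) = 0.2/(1.08×10.8) = 0.01715 K/W
R_vermiculite fill = L/(kA) = 0.065/(0.071×10.8) = 0.08477 K/W
R_outer film = 1/(h_o·A) = 1/(18.4×10.8) = 0.005032 K/W
R_total = 0.1115 K/W
Q = ΔT / R_total = 989 / 0.1115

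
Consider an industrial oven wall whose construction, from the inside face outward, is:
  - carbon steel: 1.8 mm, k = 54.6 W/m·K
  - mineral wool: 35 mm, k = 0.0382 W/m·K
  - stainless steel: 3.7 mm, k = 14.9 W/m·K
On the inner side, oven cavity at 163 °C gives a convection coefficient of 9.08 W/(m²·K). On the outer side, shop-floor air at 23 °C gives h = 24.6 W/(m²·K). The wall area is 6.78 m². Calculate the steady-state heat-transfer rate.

Using the resistance-network approach (series):
R_inner film = 1/(h_i·A) = 1/(9.08×6.78) = 0.01624 K/W
R_carbon steel = L/(kA) = 0.0018/(54.6×6.78) = 4.862×10^-6 K/W
R_mineral wool = L/(kA) = 0.035/(0.0382×6.78) = 0.1351 K/W
R_stainless steel = L/(kA) = 0.0037/(14.9×6.78) = 3.663×10^-5 K/W
R_outer film = 1/(h_o·A) = 1/(24.6×6.78) = 0.005996 K/W
R_total = 0.1574 K/W
Q = ΔT / R_total = 140 / 0.1574

Q ≈ 889 W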